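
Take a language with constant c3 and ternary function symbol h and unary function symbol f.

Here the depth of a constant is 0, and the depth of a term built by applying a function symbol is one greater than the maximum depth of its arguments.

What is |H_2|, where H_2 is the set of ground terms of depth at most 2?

Count level by level. With function symbols h/3, f/1, the terms of depth ≤ k are the 1 constant together with each function applied to depth-≤(k−1) tuples, so N_k = 1 + N_{k-1}^3 + N_{k-1}.
N_0 = 1
N_1 = 1 + 1^3 + 1 = 3
N_2 = 1 + 3^3 + 3 = 31

31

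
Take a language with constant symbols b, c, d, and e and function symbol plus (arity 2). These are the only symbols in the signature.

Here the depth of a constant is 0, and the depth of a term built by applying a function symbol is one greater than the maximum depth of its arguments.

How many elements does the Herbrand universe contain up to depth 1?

Let N_k count ground terms of depth at most k. Each non-constant term of depth ≤ k is some function symbol applied to depth-≤(k−1) arguments, giving N_k = 4 + N_{k-1}^2.
N_0 = 4
N_1 = 4 + 4^2 = 20

20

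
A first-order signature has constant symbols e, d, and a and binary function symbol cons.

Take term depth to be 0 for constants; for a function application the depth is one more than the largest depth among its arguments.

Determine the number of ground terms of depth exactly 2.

If N_k denotes the number of depth-≤k ground terms, the 3 constants give N_0 = 3, and each function symbol of arity r contributes N_{k-1}^r new terms at level k: N_k = 3 + N_{k-1}^2.
N_0 = 3
N_1 = 3 + 3^2 = 12
N_2 = 3 + 12^2 = 147
Terms of depth exactly 2: N_2 − N_1 = 147 − 12 = 135.

135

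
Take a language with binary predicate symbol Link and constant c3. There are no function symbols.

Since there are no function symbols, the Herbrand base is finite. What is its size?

With no function symbols, the Herbrand universe is just the 1 constant.
Ground atoms per predicate: Link: 1^2 = 1.
Herbrand base size = 1 = 1.

1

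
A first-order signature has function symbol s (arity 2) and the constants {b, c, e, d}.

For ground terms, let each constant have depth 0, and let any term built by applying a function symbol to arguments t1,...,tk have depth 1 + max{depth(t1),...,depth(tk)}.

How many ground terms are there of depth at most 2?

Let N_k = |{terms of depth ≤ k}|. Then N_0 = 4 and N_k = 4 + N_{k-1}^2 for k ≥ 1 (one summand per function symbol, arity giving the exponent).
N_0 = 4
N_1 = 4 + 4^2 = 20
N_2 = 4 + 20^2 = 404

404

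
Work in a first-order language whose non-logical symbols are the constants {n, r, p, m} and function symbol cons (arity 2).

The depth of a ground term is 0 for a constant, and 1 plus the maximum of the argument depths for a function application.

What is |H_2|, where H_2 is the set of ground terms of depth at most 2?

Let N_k = |{terms of depth ≤ k}|. Then N_0 = 4 and N_k = 4 + N_{k-1}^2 for k ≥ 1 (one summand per function symbol, arity giving the exponent).
N_0 = 4
N_1 = 4 + 4^2 = 20
N_2 = 4 + 20^2 = 404

404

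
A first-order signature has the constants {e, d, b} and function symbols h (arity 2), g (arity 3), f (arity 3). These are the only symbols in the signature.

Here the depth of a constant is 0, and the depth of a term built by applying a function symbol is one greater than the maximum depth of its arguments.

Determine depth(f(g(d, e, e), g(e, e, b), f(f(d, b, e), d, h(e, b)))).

depth(g(d, e, e)) = 1 + max(0, 0, 0) = 1
depth(g(e, e, b)) = 1 + max(0, 0, 0) = 1
depth(f(d, b, e)) = 1 + max(0, 0, 0) = 1
depth(h(e, b)) = 1 + max(0, 0) = 1
depth(f(f(d, b, e), d, h(e, b))) = 1 + max(1, 0, 1) = 2
depth(f(g(d, e, e), g(e, e, b), f(f(d, b, e), d, h(e, b)))) = 1 + max(1, 1, 2) = 3

3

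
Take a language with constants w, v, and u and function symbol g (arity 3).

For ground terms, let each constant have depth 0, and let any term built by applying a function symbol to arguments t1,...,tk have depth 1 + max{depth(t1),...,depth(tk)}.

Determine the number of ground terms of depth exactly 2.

26973

Let N_k count ground terms of depth at most k. Each non-constant term of depth ≤ k is some function symbol applied to depth-≤(k−1) arguments, giving N_k = 3 + N_{k-1}^3.
N_0 = 3
N_1 = 3 + 3^3 = 30
N_2 = 3 + 30^3 = 27003
Terms of depth exactly 2: N_2 − N_1 = 27003 − 30 = 26973.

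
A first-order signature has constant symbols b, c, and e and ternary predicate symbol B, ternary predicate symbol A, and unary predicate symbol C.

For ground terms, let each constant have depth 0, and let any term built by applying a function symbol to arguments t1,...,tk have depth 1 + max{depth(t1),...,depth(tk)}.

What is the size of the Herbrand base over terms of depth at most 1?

First count ground terms of depth ≤ 1.
With no function symbols every ground term is a constant, so there are exactly 3 ground terms at every depth bound.
N_0 = 3
N_1 = 3
Explicitly: b, c, e.
So |H| = 3.
A ground atom is a predicate applied to a tuple of terms from H, so the count is the sum over predicates of |H|^arity:
  B: 3^3 = 27;  A: 3^3 = 27;  C: 3
Total ground atoms: 27 + 27 + 3 = 57.

57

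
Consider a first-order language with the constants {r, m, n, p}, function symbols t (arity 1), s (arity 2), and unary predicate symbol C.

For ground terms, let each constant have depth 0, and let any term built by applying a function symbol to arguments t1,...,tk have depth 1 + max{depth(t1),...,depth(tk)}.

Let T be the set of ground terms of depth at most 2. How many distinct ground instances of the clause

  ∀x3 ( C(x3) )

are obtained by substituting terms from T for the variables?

604

Ground terms of depth ≤ 2:
  Write N_k for the number of ground terms of depth ≤ k. A term of depth ≤ k is either a constant or a function symbol applied to arguments of depth ≤ k−1, so N_k = 4 + N_{k-1} + N_{k-1}^2.
  N_0 = 4
  N_1 = 4 + 4 + 4^2 = 24
  N_2 = 4 + 24 + 24^2 = 604
So there are 604 ground terms available for substitution.
The body mentions the single quantified variable x3; since ground terms form a free algebra, no two substitutions collapse to the same formula.
Number of ground instances = 604.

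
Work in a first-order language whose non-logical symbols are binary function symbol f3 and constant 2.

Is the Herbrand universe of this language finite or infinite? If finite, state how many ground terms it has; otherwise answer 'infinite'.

The signature has at least one function symbol (f3, arity 2) and at least one constant (2).
Iterating f3 gives infinitely many distinct ground terms: 2, f3(2, 2), f3(f3(2, 2), f3(2, 2)), ...
So the Herbrand universe is infinite.

infinite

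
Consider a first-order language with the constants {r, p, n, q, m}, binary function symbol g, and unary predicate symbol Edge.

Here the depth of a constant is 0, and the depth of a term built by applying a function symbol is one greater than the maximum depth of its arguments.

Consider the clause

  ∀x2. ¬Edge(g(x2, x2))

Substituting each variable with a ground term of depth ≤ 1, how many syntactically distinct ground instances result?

30

Ground terms of depth ≤ 1:
  Let N_k count ground terms of depth at most k. Each non-constant term of depth ≤ k is some function symbol applied to depth-≤(k−1) arguments, giving N_k = 5 + N_{k-1}^2.
  N_0 = 5
  N_1 = 5 + 5^2 = 30
So there are 30 ground terms available for substitution.
The variable x2 ranges independently over the available ground terms, and distinct assignments produce distinct instances.
Number of ground instances = 30.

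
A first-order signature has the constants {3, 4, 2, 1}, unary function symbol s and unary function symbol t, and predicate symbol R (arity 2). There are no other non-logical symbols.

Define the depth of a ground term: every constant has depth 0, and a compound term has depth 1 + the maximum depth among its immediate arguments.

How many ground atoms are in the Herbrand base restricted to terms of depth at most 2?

784

First count ground terms of depth ≤ 2.
Write N_k for the number of ground terms of depth ≤ k. A term of depth ≤ k is either a constant or a function symbol applied to arguments of depth ≤ k−1, so N_k = 4 + N_{k-1} + N_{k-1}.
N_0 = 4
N_1 = 4 + 4 + 4 = 12
N_2 = 4 + 12 + 12 = 28
So |H| = 28.
Ground atoms are formed by filling each argument slot of a predicate with a term from H, so an r-ary predicate gives |H|^r atoms:
  R: 28^2 = 784
Total ground atoms: 784.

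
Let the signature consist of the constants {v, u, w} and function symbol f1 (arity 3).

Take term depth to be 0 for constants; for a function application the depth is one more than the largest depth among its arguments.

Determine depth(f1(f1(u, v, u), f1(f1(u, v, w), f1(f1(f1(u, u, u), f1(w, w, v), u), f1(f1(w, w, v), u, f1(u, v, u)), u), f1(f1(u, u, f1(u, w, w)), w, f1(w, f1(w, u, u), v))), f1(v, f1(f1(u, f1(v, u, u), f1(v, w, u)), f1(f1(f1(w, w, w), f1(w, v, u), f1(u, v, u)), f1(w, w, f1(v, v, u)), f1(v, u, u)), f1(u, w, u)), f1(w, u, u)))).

depth(f1(u, v, u)) = 1 + max(0, 0, 0) = 1
depth(f1(u, v, w)) = 1 + max(0, 0, 0) = 1
depth(f1(u, u, u)) = 1 + max(0, 0, 0) = 1
depth(f1(w, w, v)) = 1 + max(0, 0, 0) = 1
depth(f1(f1(u, u, u), f1(w, w, v), u)) = 1 + max(1, 1, 0) = 2
depth(f1(f1(w, w, v), u, f1(u, v, u))) = 1 + max(1, 0, 1) = 2
depth(f1(f1(f1(u, u, u), f1(w, w, v), u), f1(f1(w, w, v), u, f1(u, v, u)), u)) = 1 + max(2, 2, 0) = 3
depth(f1(u, w, w)) = 1 + max(0, 0, 0) = 1
depth(f1(u, u, f1(u, w, w))) = 1 + max(0, 0, 1) = 2
depth(f1(w, u, u)) = 1 + max(0, 0, 0) = 1
depth(f1(w, f1(w, u, u), v)) = 1 + max(0, 1, 0) = 2
depth(f1(f1(u, u, f1(u, w, w)), w, f1(w, f1(w, u, u), v))) = 1 + max(2, 0, 2) = 3
depth(f1(f1(u, v, w), f1(f1(f1(u, u, u), f1(w, w, v), u), f1(f1(w, w, v), u, f1(u, v, u)), u), f1(f1(u, u, f1(u, w, w)), w, f1(w, f1(w, u, u), v)))) = 1 + max(1, 3, 3) = 4
depth(f1(v, u, u)) = 1 + max(0, 0, 0) = 1
depth(f1(v, w, u)) = 1 + max(0, 0, 0) = 1
depth(f1(u, f1(v, u, u), f1(v, w, u))) = 1 + max(0, 1, 1) = 2
depth(f1(w, w, w)) = 1 + max(0, 0, 0) = 1
depth(f1(w, v, u)) = 1 + max(0, 0, 0) = 1
depth(f1(f1(w, w, w), f1(w, v, u), f1(u, v, u))) = 1 + max(1, 1, 1) = 2
depth(f1(v, v, u)) = 1 + max(0, 0, 0) = 1
depth(f1(w, w, f1(v, v, u))) = 1 + max(0, 0, 1) = 2
depth(f1(f1(f1(w, w, w), f1(w, v, u), f1(u, v, u)), f1(w, w, f1(v, v, u)), f1(v, u, u))) = 1 + max(2, 2, 1) = 3
depth(f1(u, w, u)) = 1 + max(0, 0, 0) = 1
depth(f1(f1(u, f1(v, u, u), f1(v, w, u)), f1(f1(f1(w, w, w), f1(w, v, u), f1(u, v, u)), f1(w, w, f1(v, v, u)), f1(v, u, u)), f1(u, w, u))) = 1 + max(2, 3, 1) = 4
depth(f1(v, f1(f1(u, f1(v, u, u), f1(v, w, u)), f1(f1(f1(w, w, w), f1(w, v, u), f1(u, v, u)), f1(w, w, f1(v, v, u)), f1(v, u, u)), f1(u, w, u)), f1(w, u, u))) = 1 + max(0, 4, 1) = 5
depth(f1(f1(u, v, u), f1(f1(u, v, w), f1(f1(f1(u, u, u), f1(w, w, v), u), f1(f1(w, w, v), u, f1(u, v, u)), u), f1(f1(u, u, f1(u, w, w)), w, f1(w, f1(w, u, u), v))), f1(v, f1(f1(u, f1(v, u, u), f1(v, w, u)), f1(f1(f1(w, w, w), f1(w, v, u), f1(u, v, u)), f1(w, w, f1(v, v, u)), f1(v, u, u)), f1(u, w, u)), f1(w, u, u)))) = 1 + max(1, 4, 5) = 6

6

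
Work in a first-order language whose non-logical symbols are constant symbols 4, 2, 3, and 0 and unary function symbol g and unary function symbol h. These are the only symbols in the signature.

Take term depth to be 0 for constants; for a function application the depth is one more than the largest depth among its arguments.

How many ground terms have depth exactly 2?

16

Write N_k for the number of ground terms of depth ≤ k. A term of depth ≤ k is either a constant or a function symbol applied to arguments of depth ≤ k−1, so N_k = 4 + N_{k-1} + N_{k-1}.
N_0 = 4
N_1 = 4 + 4 + 4 = 12
N_2 = 4 + 12 + 12 = 28
Terms of depth exactly 2: N_2 − N_1 = 28 − 12 = 16.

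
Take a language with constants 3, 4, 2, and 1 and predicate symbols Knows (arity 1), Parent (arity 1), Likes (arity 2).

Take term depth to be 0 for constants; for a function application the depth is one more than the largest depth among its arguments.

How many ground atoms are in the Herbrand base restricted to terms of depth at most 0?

First count ground terms of depth ≤ 0.
With no function symbols every ground term is a constant, so there are exactly 4 ground terms at every depth bound.
N_0 = 4
Explicitly: 3, 4, 2, 1.
So |H| = 4.
A ground atom is a predicate applied to a tuple of terms from H, so the count is the sum over predicates of |H|^arity:
  Knows: 4;  Parent: 4;  Likes: 4^2 = 16
Total ground atoms: 4 + 4 + 16 = 24.

24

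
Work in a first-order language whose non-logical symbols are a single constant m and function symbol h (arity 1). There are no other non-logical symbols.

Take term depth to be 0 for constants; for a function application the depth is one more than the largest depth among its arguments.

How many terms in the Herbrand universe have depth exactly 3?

If N_k denotes the number of depth-≤k ground terms, the 1 constant gives N_0 = 1, and each function symbol of arity r contributes N_{k-1}^r new terms at level k: N_k = 1 + N_{k-1}.
N_0 = 1
N_1 = 1 + 1 = 2
N_2 = 1 + 2 = 3
N_3 = 1 + 3 = 4
Terms of depth exactly 3: N_3 − N_2 = 4 − 3 = 1.

1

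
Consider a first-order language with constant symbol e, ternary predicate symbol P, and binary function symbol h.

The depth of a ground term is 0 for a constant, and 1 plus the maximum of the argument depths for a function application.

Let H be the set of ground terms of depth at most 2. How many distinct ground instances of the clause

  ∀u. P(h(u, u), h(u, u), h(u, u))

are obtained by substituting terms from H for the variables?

5

Ground terms of depth ≤ 2:
  If N_k denotes the number of depth-≤k ground terms, the 1 constant gives N_0 = 1, and each function symbol of arity r contributes N_{k-1}^r new terms at level k: N_k = 1 + N_{k-1}^2.
  N_0 = 1
  N_1 = 1 + 1^2 = 2
  N_2 = 1 + 2^2 = 5
  Explicitly: e, h(e, e), h(e, h(e, e)), h(h(e, e), e), h(h(e, e), h(e, e)).
So there are 5 ground terms available for substitution.
There is 1 variable to instantiate (u),  occurring in at least one literal, so different choices give different ground instances.
Number of ground instances = 5.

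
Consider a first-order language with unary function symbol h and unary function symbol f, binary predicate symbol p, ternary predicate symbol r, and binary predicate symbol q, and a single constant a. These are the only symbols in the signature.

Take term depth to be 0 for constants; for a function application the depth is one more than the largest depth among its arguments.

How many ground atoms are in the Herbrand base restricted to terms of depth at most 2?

First count ground terms of depth ≤ 2.
Let N_k count ground terms of depth at most k. Each non-constant term of depth ≤ k is some function symbol applied to depth-≤(k−1) arguments, giving N_k = 1 + N_{k-1} + N_{k-1}.
N_0 = 1
N_1 = 1 + 1 + 1 = 3
N_2 = 1 + 3 + 3 = 7
Explicitly: a, h(a), h(h(a)), h(f(a)), f(a), f(h(a)), f(f(a)).
So |H| = 7.
Each predicate of arity r yields |H|^r ground atoms (one per choice of an r-tuple from H):
  p: 7^2 = 49;  r: 7^3 = 343;  q: 7^2 = 49
Total ground atoms: 49 + 343 + 49 = 441.

441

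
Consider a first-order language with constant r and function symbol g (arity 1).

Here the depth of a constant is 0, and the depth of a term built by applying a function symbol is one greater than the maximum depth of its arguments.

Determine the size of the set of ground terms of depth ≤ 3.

If N_k denotes the number of depth-≤k ground terms, the 1 constant gives N_0 = 1, and each function symbol of arity r contributes N_{k-1}^r new terms at level k: N_k = 1 + N_{k-1}.
N_0 = 1
N_1 = 1 + 1 = 2
N_2 = 1 + 2 = 3
N_3 = 1 + 3 = 4

4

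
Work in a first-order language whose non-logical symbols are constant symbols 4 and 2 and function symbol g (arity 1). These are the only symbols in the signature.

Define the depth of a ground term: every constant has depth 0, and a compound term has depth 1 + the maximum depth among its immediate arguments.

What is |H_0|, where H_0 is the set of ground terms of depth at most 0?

2

Count level by level. With function symbols g/1, the terms of depth ≤ k are the 2 constants together with each function applied to depth-≤(k−1) tuples, so N_k = 2 + N_{k-1}.
N_0 = 2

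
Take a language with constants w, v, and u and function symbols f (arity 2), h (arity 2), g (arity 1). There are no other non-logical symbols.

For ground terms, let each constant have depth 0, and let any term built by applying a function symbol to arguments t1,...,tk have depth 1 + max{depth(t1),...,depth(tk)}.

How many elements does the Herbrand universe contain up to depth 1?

Let N_k = |{terms of depth ≤ k}|. Then N_0 = 3 and N_k = 3 + N_{k-1}^2 + N_{k-1}^2 + N_{k-1} for k ≥ 1 (one summand per function symbol, arity giving the exponent).
N_0 = 3
N_1 = 3 + 3^2 + 3^2 + 3 = 24

24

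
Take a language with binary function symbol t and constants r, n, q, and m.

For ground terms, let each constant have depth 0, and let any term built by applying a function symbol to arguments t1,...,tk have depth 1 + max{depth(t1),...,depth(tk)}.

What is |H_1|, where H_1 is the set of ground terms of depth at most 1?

20

Let N_k = |{terms of depth ≤ k}|. Then N_0 = 4 and N_k = 4 + N_{k-1}^2 for k ≥ 1 (one summand per function symbol, arity giving the exponent).
N_0 = 4
N_1 = 4 + 4^2 = 20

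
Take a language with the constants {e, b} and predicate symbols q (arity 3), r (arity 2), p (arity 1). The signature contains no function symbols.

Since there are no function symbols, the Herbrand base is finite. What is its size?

With no function symbols, the Herbrand universe is just the 2 constants.
Ground atoms per predicate: q: 2^3 = 8, r: 2^2 = 4, p: 2.
Herbrand base size = 8 + 4 + 2 = 14.

14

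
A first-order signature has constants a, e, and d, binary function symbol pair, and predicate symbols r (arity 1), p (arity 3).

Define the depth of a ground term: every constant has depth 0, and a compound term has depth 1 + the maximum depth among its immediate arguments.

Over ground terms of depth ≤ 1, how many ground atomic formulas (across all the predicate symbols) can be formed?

First count ground terms of depth ≤ 1.
Let N_k count ground terms of depth at most k. Each non-constant term of depth ≤ k is some function symbol applied to depth-≤(k−1) arguments, giving N_k = 3 + N_{k-1}^2.
N_0 = 3
N_1 = 3 + 3^2 = 12
Explicitly: a, e, d, pair(a, a), pair(a, e), pair(a, d), pair(e, a), pair(e, e), pair(e, d), pair(d, a), pair(d, e), pair(d, d).
So |H| = 12.
Each predicate of arity r yields |H|^r ground atoms (one per choice of an r-tuple from H):
  r: 12;  p: 12^3 = 1728
Total ground atoms: 12 + 1728 = 1740.

1740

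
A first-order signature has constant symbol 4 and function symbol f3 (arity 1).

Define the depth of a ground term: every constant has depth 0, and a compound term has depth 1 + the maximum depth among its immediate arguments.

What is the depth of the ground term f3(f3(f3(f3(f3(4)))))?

5

depth(f3(4)) = 1 + depth(4) = 1 + 0 = 1
depth(f3(f3(4))) = 1 + depth(f3(4)) = 1 + 1 = 2
depth(f3(f3(f3(4)))) = 1 + depth(f3(f3(4))) = 1 + 2 = 3
depth(f3(f3(f3(f3(4))))) = 1 + depth(f3(f3(f3(4)))) = 1 + 3 = 4
depth(f3(f3(f3(f3(f3(4)))))) = 1 + depth(f3(f3(f3(f3(4))))) = 1 + 4 = 5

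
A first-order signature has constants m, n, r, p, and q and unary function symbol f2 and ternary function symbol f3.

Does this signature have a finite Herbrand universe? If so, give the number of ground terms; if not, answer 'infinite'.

infinite

The signature has at least one function symbol (f2, arity 1) and at least one constant (m).
Iterating f2 gives infinitely many distinct ground terms: m, f2(m), f2(f2(m)), ...
So the Herbrand universe is infinite.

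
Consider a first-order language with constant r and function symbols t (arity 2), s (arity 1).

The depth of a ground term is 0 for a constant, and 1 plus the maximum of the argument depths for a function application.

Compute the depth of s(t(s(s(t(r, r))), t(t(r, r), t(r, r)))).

depth(t(r, r)) = 1 + max(0, 0) = 1
depth(s(t(r, r))) = 1 + depth(t(r, r)) = 1 + 1 = 2
depth(s(s(t(r, r)))) = 1 + depth(s(t(r, r))) = 1 + 2 = 3
depth(t(t(r, r), t(r, r))) = 1 + max(1, 1) = 2
depth(t(s(s(t(r, r))), t(t(r, r), t(r, r)))) = 1 + max(3, 2) = 4
depth(s(t(s(s(t(r, r))), t(t(r, r), t(r, r))))) = 1 + depth(t(s(s(t(r, r))), t(t(r, r), t(r, r)))) = 1 + 4 = 5

5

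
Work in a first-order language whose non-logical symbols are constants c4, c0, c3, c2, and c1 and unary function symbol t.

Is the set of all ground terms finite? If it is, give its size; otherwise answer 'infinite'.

infinite

The signature has at least one function symbol (t, arity 1) and at least one constant (c4).
Iterating t gives infinitely many distinct ground terms: c4, t(c4), t(t(c4)), ...
So the Herbrand universe is infinite.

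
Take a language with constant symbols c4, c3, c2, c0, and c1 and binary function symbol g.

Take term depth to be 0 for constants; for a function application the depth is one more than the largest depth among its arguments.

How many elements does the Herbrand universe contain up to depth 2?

905

If N_k denotes the number of depth-≤k ground terms, the 5 constants give N_0 = 5, and each function symbol of arity r contributes N_{k-1}^r new terms at level k: N_k = 5 + N_{k-1}^2.
N_0 = 5
N_1 = 5 + 5^2 = 30
N_2 = 5 + 30^2 = 905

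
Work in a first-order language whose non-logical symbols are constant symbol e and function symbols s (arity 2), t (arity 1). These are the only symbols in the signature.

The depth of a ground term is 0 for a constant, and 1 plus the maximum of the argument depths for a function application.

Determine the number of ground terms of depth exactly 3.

Count level by level. With function symbols s/2, t/1, the terms of depth ≤ k are the 1 constant together with each function applied to depth-≤(k−1) tuples, so N_k = 1 + N_{k-1}^2 + N_{k-1}.
N_0 = 1
N_1 = 1 + 1^2 + 1 = 3
N_2 = 1 + 3^2 + 3 = 13
N_3 = 1 + 13^2 + 13 = 183
Terms of depth exactly 3: N_3 − N_2 = 183 − 13 = 170.

170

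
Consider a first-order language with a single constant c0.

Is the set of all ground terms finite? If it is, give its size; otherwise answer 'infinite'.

1

There are no function symbols, so the only ground term is the single constant.
The Herbrand universe is {c0}, finite with 1 element.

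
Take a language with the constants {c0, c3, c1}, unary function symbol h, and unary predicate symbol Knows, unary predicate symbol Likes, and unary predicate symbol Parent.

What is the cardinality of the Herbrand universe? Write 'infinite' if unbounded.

The signature has at least one function symbol (h, arity 1) and at least one constant (c0).
Iterating h gives infinitely many distinct ground terms: c0, h(c0), h(h(c0)), ...
So the Herbrand universe is infinite.

infinite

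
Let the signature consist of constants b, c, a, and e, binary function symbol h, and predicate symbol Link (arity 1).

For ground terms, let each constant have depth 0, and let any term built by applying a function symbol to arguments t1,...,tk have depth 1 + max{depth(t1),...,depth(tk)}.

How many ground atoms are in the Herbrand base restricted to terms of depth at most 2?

First count ground terms of depth ≤ 2.
Let N_k = |{terms of depth ≤ k}|. Then N_0 = 4 and N_k = 4 + N_{k-1}^2 for k ≥ 1 (one summand per function symbol, arity giving the exponent).
N_0 = 4
N_1 = 4 + 4^2 = 20
N_2 = 4 + 20^2 = 404
So |H| = 404.
For each predicate symbol, the number of ground atoms is |H| raised to its arity; summing:
  Link: 404
Total ground atoms: 404.

404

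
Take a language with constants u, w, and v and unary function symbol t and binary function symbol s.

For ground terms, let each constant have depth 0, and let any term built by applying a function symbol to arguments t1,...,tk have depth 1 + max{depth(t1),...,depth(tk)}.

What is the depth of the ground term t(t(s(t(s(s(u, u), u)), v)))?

6

depth(s(u, u)) = 1 + max(0, 0) = 1
depth(s(s(u, u), u)) = 1 + max(1, 0) = 2
depth(t(s(s(u, u), u))) = 1 + depth(s(s(u, u), u)) = 1 + 2 = 3
depth(s(t(s(s(u, u), u)), v)) = 1 + max(3, 0) = 4
depth(t(s(t(s(s(u, u), u)), v))) = 1 + depth(s(t(s(s(u, u), u)), v)) = 1 + 4 = 5
depth(t(t(s(t(s(s(u, u), u)), v)))) = 1 + depth(t(s(t(s(s(u, u), u)), v))) = 1 + 5 = 6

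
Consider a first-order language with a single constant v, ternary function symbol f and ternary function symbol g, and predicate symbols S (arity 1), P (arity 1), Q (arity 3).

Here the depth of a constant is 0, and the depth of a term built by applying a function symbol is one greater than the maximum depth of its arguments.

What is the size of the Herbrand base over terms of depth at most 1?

First count ground terms of depth ≤ 1.
Let N_k count ground terms of depth at most k. Each non-constant term of depth ≤ k is some function symbol applied to depth-≤(k−1) arguments, giving N_k = 1 + N_{k-1}^3 + N_{k-1}^3.
N_0 = 1
N_1 = 1 + 1^3 + 1^3 = 3
So |H| = 3.
Each predicate of arity r yields |H|^r ground atoms (one per choice of an r-tuple from H):
  S: 3;  P: 3;  Q: 3^3 = 27
Total ground atoms: 3 + 3 + 27 = 33.

33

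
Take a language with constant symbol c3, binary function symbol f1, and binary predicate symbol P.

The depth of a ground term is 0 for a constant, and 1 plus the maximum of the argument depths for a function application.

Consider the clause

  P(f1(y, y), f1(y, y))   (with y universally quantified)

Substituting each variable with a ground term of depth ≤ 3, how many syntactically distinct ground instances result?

Ground terms of depth ≤ 3:
  Write N_k for the number of ground terms of depth ≤ k. A term of depth ≤ k is either a constant or a function symbol applied to arguments of depth ≤ k−1, so N_k = 1 + N_{k-1}^2.
  N_0 = 1
  N_1 = 1 + 1^2 = 2
  N_2 = 1 + 2^2 = 5
  N_3 = 1 + 5^2 = 26
So there are 26 ground terms available for substitution.
There is 1 variable to instantiate (y),  occurring in at least one literal, so different choices give different ground instances.
Number of ground instances = 26.

26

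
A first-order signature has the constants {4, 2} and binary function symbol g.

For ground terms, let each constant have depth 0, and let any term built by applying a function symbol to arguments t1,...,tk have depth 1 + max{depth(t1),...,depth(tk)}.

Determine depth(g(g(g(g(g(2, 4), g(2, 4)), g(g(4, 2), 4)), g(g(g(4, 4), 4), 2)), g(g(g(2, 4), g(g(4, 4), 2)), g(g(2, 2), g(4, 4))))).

depth(g(2, 4)) = 1 + max(0, 0) = 1
depth(g(g(2, 4), g(2, 4))) = 1 + max(1, 1) = 2
depth(g(4, 2)) = 1 + max(0, 0) = 1
depth(g(g(4, 2), 4)) = 1 + max(1, 0) = 2
depth(g(g(g(2, 4), g(2, 4)), g(g(4, 2), 4))) = 1 + max(2, 2) = 3
depth(g(4, 4)) = 1 + max(0, 0) = 1
depth(g(g(4, 4), 4)) = 1 + max(1, 0) = 2
depth(g(g(g(4, 4), 4), 2)) = 1 + max(2, 0) = 3
depth(g(g(g(g(2, 4), g(2, 4)), g(g(4, 2), 4)), g(g(g(4, 4), 4), 2))) = 1 + max(3, 3) = 4
depth(g(g(4, 4), 2)) = 1 + max(1, 0) = 2
depth(g(g(2, 4), g(g(4, 4), 2))) = 1 + max(1, 2) = 3
depth(g(2, 2)) = 1 + max(0, 0) = 1
depth(g(g(2, 2), g(4, 4))) = 1 + max(1, 1) = 2
depth(g(g(g(2, 4), g(g(4, 4), 2)), g(g(2, 2), g(4, 4)))) = 1 + max(3, 2) = 4
depth(g(g(g(g(g(2, 4), g(2, 4)), g(g(4, 2), 4)), g(g(g(4, 4), 4), 2)), g(g(g(2, 4), g(g(4, 4), 2)), g(g(2, 2), g(4, 4))))) = 1 + max(4, 4) = 5

5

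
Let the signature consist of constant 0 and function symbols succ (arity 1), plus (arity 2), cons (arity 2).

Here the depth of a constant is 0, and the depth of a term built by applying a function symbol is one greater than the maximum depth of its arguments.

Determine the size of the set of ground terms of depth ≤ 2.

37

Count level by level. With function symbols succ/1, plus/2, cons/2, the terms of depth ≤ k are the 1 constant together with each function applied to depth-≤(k−1) tuples, so N_k = 1 + N_{k-1} + N_{k-1}^2 + N_{k-1}^2.
N_0 = 1
N_1 = 1 + 1 + 1^2 + 1^2 = 4
N_2 = 1 + 4 + 4^2 + 4^2 = 37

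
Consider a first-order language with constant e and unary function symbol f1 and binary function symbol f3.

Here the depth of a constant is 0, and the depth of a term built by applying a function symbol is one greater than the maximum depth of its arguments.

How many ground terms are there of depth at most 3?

183

Count level by level. With function symbols f1/1, f3/2, the terms of depth ≤ k are the 1 constant together with each function applied to depth-≤(k−1) tuples, so N_k = 1 + N_{k-1} + N_{k-1}^2.
N_0 = 1
N_1 = 1 + 1 + 1^2 = 3
N_2 = 1 + 3 + 3^2 = 13
N_3 = 1 + 13 + 13^2 = 183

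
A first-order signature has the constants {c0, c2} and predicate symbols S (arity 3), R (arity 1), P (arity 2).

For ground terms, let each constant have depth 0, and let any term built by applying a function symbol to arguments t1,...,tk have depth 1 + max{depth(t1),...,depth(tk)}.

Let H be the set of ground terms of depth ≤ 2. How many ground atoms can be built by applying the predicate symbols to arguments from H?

14

First count ground terms of depth ≤ 2.
With no function symbols every ground term is a constant, so there are exactly 2 ground terms at every depth bound.
N_0 = 2
N_1 = 2
N_2 = 2
Explicitly: c0, c2.
So |H| = 2.
A ground atom is a predicate applied to a tuple of terms from H, so the count is the sum over predicates of |H|^arity:
  S: 2^3 = 8;  R: 2;  P: 2^2 = 4
Total ground atoms: 8 + 2 + 4 = 14.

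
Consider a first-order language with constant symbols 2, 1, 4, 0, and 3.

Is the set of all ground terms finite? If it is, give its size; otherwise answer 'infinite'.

There are no function symbols, so every ground term is one of the 5 constants.
The Herbrand universe is {2, 1, 4, 0, 3}, which is finite with 5 elements.

5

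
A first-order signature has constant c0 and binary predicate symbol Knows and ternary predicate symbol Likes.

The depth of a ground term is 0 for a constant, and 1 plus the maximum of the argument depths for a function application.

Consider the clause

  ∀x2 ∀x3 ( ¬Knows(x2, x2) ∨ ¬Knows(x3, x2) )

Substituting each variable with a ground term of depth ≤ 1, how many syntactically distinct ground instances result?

1

Ground terms of depth ≤ 1:
  With no function symbols every ground term is a constant, so there is exactly 1 ground term at every depth bound.
  N_0 = 1
  N_1 = 1
So there is exactly 1 ground term available for substitution.
The body mentions every one of the 2 quantified variables; since ground terms form a free algebra, no two substitutions collapse to the same formula.
Number of ground instances = 1^2 = 1.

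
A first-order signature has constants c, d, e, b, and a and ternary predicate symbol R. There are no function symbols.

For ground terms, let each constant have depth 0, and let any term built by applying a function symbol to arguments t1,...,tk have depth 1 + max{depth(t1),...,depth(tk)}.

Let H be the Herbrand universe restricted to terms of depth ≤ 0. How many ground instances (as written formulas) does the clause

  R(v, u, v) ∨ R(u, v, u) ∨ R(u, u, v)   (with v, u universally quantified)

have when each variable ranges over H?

25

Ground terms of depth ≤ 0:
  With no function symbols every ground term is a constant, so there are exactly 5 ground terms at every depth bound.
  N_0 = 5
  Explicitly: c, d, e, b, a.
So there are 5 ground terms available for substitution.
There are 2 variables to instantiate (v, u), each occurring in at least one literal, so different choices give different ground instances.
Number of ground instances = 5^2 = 25.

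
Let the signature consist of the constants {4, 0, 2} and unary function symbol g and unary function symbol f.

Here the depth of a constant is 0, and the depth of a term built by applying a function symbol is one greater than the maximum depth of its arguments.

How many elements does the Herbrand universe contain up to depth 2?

21

Let N_k count ground terms of depth at most k. Each non-constant term of depth ≤ k is some function symbol applied to depth-≤(k−1) arguments, giving N_k = 3 + N_{k-1} + N_{k-1}.
N_0 = 3
N_1 = 3 + 3 + 3 = 9
N_2 = 3 + 9 + 9 = 21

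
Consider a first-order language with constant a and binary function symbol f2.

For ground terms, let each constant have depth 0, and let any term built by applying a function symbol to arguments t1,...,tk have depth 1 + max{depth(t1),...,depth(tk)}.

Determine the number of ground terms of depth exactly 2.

3

Let N_k = |{terms of depth ≤ k}|. Then N_0 = 1 and N_k = 1 + N_{k-1}^2 for k ≥ 1 (one summand per function symbol, arity giving the exponent).
N_0 = 1
N_1 = 1 + 1^2 = 2
N_2 = 1 + 2^2 = 5
Terms of depth exactly 2: N_2 − N_1 = 5 − 2 = 3.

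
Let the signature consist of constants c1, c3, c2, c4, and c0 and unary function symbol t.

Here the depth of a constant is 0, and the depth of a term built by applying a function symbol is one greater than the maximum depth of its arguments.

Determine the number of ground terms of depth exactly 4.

Let N_k count ground terms of depth at most k. Each non-constant term of depth ≤ k is some function symbol applied to depth-≤(k−1) arguments, giving N_k = 5 + N_{k-1}.
N_0 = 5
N_1 = 5 + 5 = 10
N_2 = 5 + 10 = 15
N_3 = 5 + 15 = 20
N_4 = 5 + 20 = 25
Terms of depth exactly 4: N_4 − N_3 = 25 − 20 = 5.

5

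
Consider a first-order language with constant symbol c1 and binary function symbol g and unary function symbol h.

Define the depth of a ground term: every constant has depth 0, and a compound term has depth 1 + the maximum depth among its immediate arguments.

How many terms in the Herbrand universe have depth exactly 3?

170

Count level by level. With function symbols g/2, h/1, the terms of depth ≤ k are the 1 constant together with each function applied to depth-≤(k−1) tuples, so N_k = 1 + N_{k-1}^2 + N_{k-1}.
N_0 = 1
N_1 = 1 + 1^2 + 1 = 3
N_2 = 1 + 3^2 + 3 = 13
N_3 = 1 + 13^2 + 13 = 183
Terms of depth exactly 3: N_3 − N_2 = 183 − 13 = 170.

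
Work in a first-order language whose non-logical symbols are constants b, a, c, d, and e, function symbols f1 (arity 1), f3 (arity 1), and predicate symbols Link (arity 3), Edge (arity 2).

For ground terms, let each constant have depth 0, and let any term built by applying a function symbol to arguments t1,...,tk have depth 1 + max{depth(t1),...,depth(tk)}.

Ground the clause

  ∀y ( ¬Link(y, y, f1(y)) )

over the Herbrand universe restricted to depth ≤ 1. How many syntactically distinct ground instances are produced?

Ground terms of depth ≤ 1:
  If N_k denotes the number of depth-≤k ground terms, the 5 constants give N_0 = 5, and each function symbol of arity r contributes N_{k-1}^r new terms at level k: N_k = 5 + N_{k-1} + N_{k-1}.
  N_0 = 5
  N_1 = 5 + 5 + 5 = 15
So there are 15 ground terms available for substitution.
The body mentions the single quantified variable y; since ground terms form a free algebra, no two substitutions collapse to the same formula.
Number of ground instances = 15.

15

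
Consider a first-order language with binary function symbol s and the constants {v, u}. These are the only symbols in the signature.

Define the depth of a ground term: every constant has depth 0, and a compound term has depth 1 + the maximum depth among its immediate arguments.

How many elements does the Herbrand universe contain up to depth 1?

6

Let N_k count ground terms of depth at most k. Each non-constant term of depth ≤ k is some function symbol applied to depth-≤(k−1) arguments, giving N_k = 2 + N_{k-1}^2.
N_0 = 2
N_1 = 2 + 2^2 = 6
Explicitly: v, u, s(v, v), s(v, u), s(u, v), s(u, u).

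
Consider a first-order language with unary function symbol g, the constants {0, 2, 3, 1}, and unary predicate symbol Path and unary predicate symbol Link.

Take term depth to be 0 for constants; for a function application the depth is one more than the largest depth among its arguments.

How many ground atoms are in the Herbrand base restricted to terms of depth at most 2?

First count ground terms of depth ≤ 2.
If N_k denotes the number of depth-≤k ground terms, the 4 constants give N_0 = 4, and each function symbol of arity r contributes N_{k-1}^r new terms at level k: N_k = 4 + N_{k-1}.
N_0 = 4
N_1 = 4 + 4 = 8
N_2 = 4 + 8 = 12
Explicitly: 0, 2, 3, 1, g(0), g(2), g(3), g(1), g(g(0)), g(g(2)), g(g(3)), g(g(1)).
So |H| = 12.
A ground atom is a predicate applied to a tuple of terms from H, so the count is the sum over predicates of |H|^arity:
  Path: 12;  Link: 12
Total ground atoms: 12 + 12 = 24.

24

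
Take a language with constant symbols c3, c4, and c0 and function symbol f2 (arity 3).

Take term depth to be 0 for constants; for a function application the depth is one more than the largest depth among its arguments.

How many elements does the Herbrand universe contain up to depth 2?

Let N_k count ground terms of depth at most k. Each non-constant term of depth ≤ k is some function symbol applied to depth-≤(k−1) arguments, giving N_k = 3 + N_{k-1}^3.
N_0 = 3
N_1 = 3 + 3^3 = 30
N_2 = 3 + 30^3 = 27003

27003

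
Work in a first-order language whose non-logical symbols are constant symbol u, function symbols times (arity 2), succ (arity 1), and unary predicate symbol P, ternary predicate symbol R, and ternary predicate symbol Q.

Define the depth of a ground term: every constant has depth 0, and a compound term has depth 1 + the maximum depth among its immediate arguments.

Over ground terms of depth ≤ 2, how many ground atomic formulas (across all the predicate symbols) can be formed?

First count ground terms of depth ≤ 2.
Write N_k for the number of ground terms of depth ≤ k. A term of depth ≤ k is either a constant or a function symbol applied to arguments of depth ≤ k−1, so N_k = 1 + N_{k-1}^2 + N_{k-1}.
N_0 = 1
N_1 = 1 + 1^2 + 1 = 3
N_2 = 1 + 3^2 + 3 = 13
So |H| = 13.
Each predicate of arity r yields |H|^r ground atoms (one per choice of an r-tuple from H):
  P: 13;  R: 13^3 = 2197;  Q: 13^3 = 2197
Total ground atoms: 13 + 2197 + 2197 = 4407.

4407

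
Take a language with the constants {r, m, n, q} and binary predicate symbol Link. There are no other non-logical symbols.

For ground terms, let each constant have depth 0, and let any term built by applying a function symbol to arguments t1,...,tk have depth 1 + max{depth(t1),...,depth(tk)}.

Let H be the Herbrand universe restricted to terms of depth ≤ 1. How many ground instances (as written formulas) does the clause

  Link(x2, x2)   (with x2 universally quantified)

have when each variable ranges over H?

4

Ground terms of depth ≤ 1:
  With no function symbols every ground term is a constant, so there are exactly 4 ground terms at every depth bound.
  N_0 = 4
  N_1 = 4
So there are 4 ground terms available for substitution.
The body mentions the single quantified variable x2; since ground terms form a free algebra, no two substitutions collapse to the same formula.
Number of ground instances = 4.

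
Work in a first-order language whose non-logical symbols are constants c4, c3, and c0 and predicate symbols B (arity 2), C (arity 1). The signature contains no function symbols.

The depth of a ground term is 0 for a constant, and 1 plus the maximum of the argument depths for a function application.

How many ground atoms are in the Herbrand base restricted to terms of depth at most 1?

First count ground terms of depth ≤ 1.
With no function symbols every ground term is a constant, so there are exactly 3 ground terms at every depth bound.
N_0 = 3
N_1 = 3
Explicitly: c4, c3, c0.
So |H| = 3.
A ground atom is a predicate applied to a tuple of terms from H, so the count is the sum over predicates of |H|^arity:
  B: 3^2 = 9;  C: 3
Total ground atoms: 9 + 3 = 12.

12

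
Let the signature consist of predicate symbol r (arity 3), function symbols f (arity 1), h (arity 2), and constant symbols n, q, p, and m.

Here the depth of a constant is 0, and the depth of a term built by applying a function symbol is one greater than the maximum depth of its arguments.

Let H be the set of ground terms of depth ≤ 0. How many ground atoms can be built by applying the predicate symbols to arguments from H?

64

First count ground terms of depth ≤ 0.
Let N_k = |{terms of depth ≤ k}|. Then N_0 = 4 and N_k = 4 + N_{k-1} + N_{k-1}^2 for k ≥ 1 (one summand per function symbol, arity giving the exponent).
N_0 = 4
So |H| = 4.
For each predicate symbol, the number of ground atoms is |H| raised to its arity; summing:
  r: 4^3 = 64
Total ground atoms: 64.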